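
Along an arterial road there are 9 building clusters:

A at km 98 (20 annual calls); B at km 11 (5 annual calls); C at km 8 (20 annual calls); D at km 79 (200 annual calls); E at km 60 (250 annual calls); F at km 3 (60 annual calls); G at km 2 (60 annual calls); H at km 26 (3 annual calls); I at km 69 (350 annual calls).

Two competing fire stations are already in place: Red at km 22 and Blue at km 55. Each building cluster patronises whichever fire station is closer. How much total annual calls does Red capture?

The indifferent point is the midpoint (22+55)/2 = 38.5; building clusters left of it (closer to Red at 22) go to Red, those right go to Blue.
  G at 2 (w=60) → Red
  F at 3 (w=60) → Red
  C at 8 (w=20) → Red
  B at 11 (w=5) → Red
  H at 26 (w=3) → Red
  E at 60 (w=250) → Blue
  I at 69 (w=350) → Blue
  D at 79 (w=200) → Blue
  A at 98 (w=20) → Blue
Red captures 148; Blue captures 820.

148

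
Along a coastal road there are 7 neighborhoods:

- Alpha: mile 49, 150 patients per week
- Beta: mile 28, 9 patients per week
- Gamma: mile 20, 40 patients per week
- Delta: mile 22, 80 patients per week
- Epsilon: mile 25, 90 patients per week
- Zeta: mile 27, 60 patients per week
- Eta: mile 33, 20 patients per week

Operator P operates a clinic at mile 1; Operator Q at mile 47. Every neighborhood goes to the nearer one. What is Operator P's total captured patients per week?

120

The indifferent point is the midpoint (1+47)/2 = 24; neighborhoods left of it (closer to Operator P at 1) go to Operator P, those right go to Operator Q.
  Gamma at 20 (w=40) → Operator P
  Delta at 22 (w=80) → Operator P
  Epsilon at 25 (w=90) → Operator Q
  Zeta at 27 (w=60) → Operator Q
  Beta at 28 (w=9) → Operator Q
  Eta at 33 (w=20) → Operator Q
  Alpha at 49 (w=150) → Operator Q
Operator P captures 120; Operator Q captures 329.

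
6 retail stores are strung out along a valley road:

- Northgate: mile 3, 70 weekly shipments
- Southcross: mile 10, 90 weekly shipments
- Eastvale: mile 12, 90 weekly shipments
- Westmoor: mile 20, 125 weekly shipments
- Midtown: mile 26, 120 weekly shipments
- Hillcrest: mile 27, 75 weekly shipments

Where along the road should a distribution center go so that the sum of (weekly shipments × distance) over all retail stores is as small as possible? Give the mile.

x = 20

For a sum of weighted absolute distances on a line, the optimum is the weighted median (not the mean). Total weight W = 570; half-weight = 285.
Sort by position and accumulate weight:
  mile 3 (Northgate, w=70) → cum 70
  mile 10 (Southcross, w=90) → cum 160
  mile 12 (Eastvale, w=90) → cum 250
  mile 20 (Westmoor, w=125) → cum 375  ≥ 285 → median here
  mile 26 (Midtown, w=120) → cum 495
  mile 27 (Hillcrest, w=75) → cum 570
Optimal location: mile 20.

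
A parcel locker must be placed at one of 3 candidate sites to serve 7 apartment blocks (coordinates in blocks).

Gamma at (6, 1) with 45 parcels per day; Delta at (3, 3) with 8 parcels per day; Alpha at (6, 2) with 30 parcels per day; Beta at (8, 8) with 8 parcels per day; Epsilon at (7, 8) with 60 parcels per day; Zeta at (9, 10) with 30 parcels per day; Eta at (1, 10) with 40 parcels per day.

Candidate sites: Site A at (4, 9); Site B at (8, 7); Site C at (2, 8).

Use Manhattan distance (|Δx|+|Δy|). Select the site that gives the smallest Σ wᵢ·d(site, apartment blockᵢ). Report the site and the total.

Site B, total 1290 blocks

Total weighted distance at each candidate:
  Site A (4, 9): total = 1396
  Site B (8, 7): total = 1290
  Site C (2, 8): total = 1581
Minimum is at Site B with total 1290 blocks.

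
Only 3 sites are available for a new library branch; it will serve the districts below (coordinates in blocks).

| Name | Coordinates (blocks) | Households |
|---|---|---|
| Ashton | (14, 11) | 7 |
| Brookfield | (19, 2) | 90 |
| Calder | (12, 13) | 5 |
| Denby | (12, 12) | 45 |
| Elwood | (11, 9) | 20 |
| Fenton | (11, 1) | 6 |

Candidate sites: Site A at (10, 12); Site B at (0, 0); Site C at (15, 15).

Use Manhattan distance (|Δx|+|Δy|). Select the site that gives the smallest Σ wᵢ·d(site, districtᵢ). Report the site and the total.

Total weighted distance at each candidate:
  Site A (10, 12): total = 2002
  Site B (0, 0): total = 3742
  Site C (15, 15): total = 2168
Minimum is at Site A with total 2002 blocks.

Site A, total 2002 blocks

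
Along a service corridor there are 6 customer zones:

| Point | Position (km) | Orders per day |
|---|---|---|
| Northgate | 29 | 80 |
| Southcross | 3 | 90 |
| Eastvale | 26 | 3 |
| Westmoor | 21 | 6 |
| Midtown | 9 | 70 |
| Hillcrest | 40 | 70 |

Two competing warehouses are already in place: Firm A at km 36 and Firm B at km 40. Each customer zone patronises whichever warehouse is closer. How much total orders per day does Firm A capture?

The indifferent point is the midpoint (36+40)/2 = 38; customer zones left of it (closer to Firm A at 36) go to Firm A, those right go to Firm B.
  Southcross at 3 (w=90) → Firm A
  Midtown at 9 (w=70) → Firm A
  Westmoor at 21 (w=6) → Firm A
  Eastvale at 26 (w=3) → Firm A
  Northgate at 29 (w=80) → Firm A
  Hillcrest at 40 (w=70) → Firm B
Firm A captures 249; Firm B captures 70.

249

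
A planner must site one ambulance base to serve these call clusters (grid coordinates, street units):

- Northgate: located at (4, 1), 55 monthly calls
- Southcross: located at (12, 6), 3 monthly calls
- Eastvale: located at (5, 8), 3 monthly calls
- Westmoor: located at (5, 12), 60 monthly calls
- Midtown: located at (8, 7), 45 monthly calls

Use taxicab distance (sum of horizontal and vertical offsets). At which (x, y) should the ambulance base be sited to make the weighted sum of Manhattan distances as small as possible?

Manhattan distance separates: Σwᵢ(|x−xᵢ|+|y−yᵢ|) = Σwᵢ|x−xᵢ| + Σwᵢ|y−yᵢ|, so x and y are optimised independently as 1-D weighted medians.
Total weight W = 166; half = 83.
x-coordinate, sorted with cumulative weight:
  x=4 (Northgate, w=55) cum 55
  x=5 (Eastvale, w=3) cum 58
  x=5 (Westmoor, w=60) cum 118  ← median
  x=8 (Midtown, w=45) cum 163
  x=12 (Southcross, w=3) cum 166
⇒ x* = 5
y-coordinate, sorted with cumulative weight:
  y=1 (Northgate, w=55) cum 55
  y=6 (Southcross, w=3) cum 58
  y=7 (Midtown, w=45) cum 103  ← median
  y=8 (Eastvale, w=3) cum 106
  y=12 (Westmoor, w=60) cum 166
⇒ y* = 7

(5, 7)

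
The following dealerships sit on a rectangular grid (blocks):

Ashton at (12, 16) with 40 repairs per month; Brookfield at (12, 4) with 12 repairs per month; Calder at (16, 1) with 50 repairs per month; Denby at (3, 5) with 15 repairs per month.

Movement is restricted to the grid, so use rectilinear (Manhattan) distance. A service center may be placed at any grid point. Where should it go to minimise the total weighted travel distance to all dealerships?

Manhattan distance separates: Σwᵢ(|x−xᵢ|+|y−yᵢ|) = Σwᵢ|x−xᵢ| + Σwᵢ|y−yᵢ|, so x and y are optimised independently as 1-D weighted medians.
Total weight W = 117; half = 58.5.
x-coordinate, sorted with cumulative weight:
  x=3 (Denby, w=15) cum 15
  x=12 (Ashton, w=40) cum 55
  x=12 (Brookfield, w=12) cum 67  ← median
  x=16 (Calder, w=50) cum 117
⇒ x* = 12
y-coordinate, sorted with cumulative weight:
  y=1 (Calder, w=50) cum 50
  y=4 (Brookfield, w=12) cum 62  ← median
  y=5 (Denby, w=15) cum 77
  y=16 (Ashton, w=40) cum 117
⇒ y* = 4

(12, 4)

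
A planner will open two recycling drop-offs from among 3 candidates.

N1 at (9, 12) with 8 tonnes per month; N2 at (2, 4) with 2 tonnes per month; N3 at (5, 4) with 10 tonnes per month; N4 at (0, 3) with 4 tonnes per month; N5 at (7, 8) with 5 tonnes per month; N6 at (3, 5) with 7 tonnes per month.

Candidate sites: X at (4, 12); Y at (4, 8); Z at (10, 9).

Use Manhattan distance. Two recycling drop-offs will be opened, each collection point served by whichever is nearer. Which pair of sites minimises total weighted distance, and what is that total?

Evaluate every pair (each demand assigned to the nearer of the two):
  {Y, Z}: total = 173
  {X, Y}: total = 181
  {X, Z}: total = 270
Best pair: {Y, Z} with total 173.

{Y, Z}, total 173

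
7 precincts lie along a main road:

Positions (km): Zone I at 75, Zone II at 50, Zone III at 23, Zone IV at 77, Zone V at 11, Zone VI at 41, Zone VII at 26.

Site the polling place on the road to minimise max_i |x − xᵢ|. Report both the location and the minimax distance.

location 44, max distance 33

The 1-center on a line is the midpoint of the two extreme points: leftmost at 11, rightmost at 77.
Optimal location = (11 + 77)/2 = 44; maximum distance = (77 − 11)/2 = 33.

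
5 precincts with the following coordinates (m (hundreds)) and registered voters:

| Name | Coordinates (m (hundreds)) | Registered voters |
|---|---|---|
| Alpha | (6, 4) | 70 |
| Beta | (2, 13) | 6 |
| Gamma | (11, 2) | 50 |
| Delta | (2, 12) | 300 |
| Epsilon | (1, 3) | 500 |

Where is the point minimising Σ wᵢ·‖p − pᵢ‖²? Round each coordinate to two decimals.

The minimiser of Σwᵢ‖p−pᵢ‖² is the weighted centroid p* = (Σwᵢpᵢ)/(Σwᵢ).
Σwᵢ = 926.
Σwᵢxᵢ = 70·6 + 6·2 + 50·11 + 300·2 + 500·1 = 2082.
Σwᵢyᵢ = 70·4 + 6·13 + 50·2 + 300·12 + 500·3 = 5558.
x* = 2082/926 = 2.25, y* = 5558/926 = 6.00.

(2.25, 6.00)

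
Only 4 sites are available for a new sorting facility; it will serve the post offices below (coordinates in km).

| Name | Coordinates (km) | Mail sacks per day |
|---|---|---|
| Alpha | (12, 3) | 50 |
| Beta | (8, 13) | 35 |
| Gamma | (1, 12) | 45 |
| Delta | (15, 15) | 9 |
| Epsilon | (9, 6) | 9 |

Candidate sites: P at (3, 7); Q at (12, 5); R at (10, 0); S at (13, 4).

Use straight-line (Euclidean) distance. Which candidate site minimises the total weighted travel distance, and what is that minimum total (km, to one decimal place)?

Total weighted distance at each candidate:
  P (3, 7): total = 1192.7
  Q (12, 5): total = 1122.2
  R (10, 0): total = 1512.7
  S (13, 4): total = 1220.9
Minimum is at Q with total 1122.2 km.

Q, total 1122.2 km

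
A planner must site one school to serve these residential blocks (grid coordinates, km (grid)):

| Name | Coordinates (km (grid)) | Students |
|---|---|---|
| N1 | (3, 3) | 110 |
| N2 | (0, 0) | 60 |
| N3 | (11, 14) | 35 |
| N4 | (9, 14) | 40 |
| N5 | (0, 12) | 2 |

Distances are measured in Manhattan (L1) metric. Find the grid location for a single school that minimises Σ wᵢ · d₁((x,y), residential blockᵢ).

(3, 3)

Manhattan distance separates: Σwᵢ(|x−xᵢ|+|y−yᵢ|) = Σwᵢ|x−xᵢ| + Σwᵢ|y−yᵢ|, so x and y are optimised independently as 1-D weighted medians.
Total weight W = 247; half = 123.5.
x-coordinate, sorted with cumulative weight:
  x=0 (N2, w=60) cum 60
  x=0 (N5, w=2) cum 62
  x=3 (N1, w=110) cum 172  ← median
  x=9 (N4, w=40) cum 212
  x=11 (N3, w=35) cum 247
⇒ x* = 3
y-coordinate, sorted with cumulative weight:
  y=0 (N2, w=60) cum 60
  y=3 (N1, w=110) cum 170  ← median
  y=12 (N5, w=2) cum 172
  y=14 (N3, w=35) cum 207
  y=14 (N4, w=40) cum 247
⇒ y* = 3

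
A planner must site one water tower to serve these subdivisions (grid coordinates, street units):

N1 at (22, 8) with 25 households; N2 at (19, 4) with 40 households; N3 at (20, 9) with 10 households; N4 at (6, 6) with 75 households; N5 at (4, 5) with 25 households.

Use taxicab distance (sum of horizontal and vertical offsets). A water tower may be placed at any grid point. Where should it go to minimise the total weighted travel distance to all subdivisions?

(6, 6)

Manhattan distance separates: Σwᵢ(|x−xᵢ|+|y−yᵢ|) = Σwᵢ|x−xᵢ| + Σwᵢ|y−yᵢ|, so x and y are optimised independently as 1-D weighted medians.
Total weight W = 175; half = 87.5.
x-coordinate, sorted with cumulative weight:
  x=4 (N5, w=25) cum 25
  x=6 (N4, w=75) cum 100  ← median
  x=19 (N2, w=40) cum 140
  x=20 (N3, w=10) cum 150
  x=22 (N1, w=25) cum 175
⇒ x* = 6
y-coordinate, sorted with cumulative weight:
  y=4 (N2, w=40) cum 40
  y=5 (N5, w=25) cum 65
  y=6 (N4, w=75) cum 140  ← median
  y=8 (N1, w=25) cum 165
  y=9 (N3, w=10) cum 175
⇒ y* = 6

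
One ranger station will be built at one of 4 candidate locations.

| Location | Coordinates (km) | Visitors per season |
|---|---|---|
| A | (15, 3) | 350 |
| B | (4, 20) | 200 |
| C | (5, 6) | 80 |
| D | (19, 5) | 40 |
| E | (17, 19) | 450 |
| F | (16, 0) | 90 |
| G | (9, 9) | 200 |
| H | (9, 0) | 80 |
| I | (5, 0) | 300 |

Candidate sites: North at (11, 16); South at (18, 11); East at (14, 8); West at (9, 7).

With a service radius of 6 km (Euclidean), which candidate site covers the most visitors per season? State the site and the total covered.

East, covering 590

Coverage radius r = 6 km; a point is covered iff (Δx)²+(Δy)² ≤ 6² = 36.
  North (11, 16): covers {none} → 0
  South (18, 11): covers {none} → 0
  East (14, 8): covers {A, D, G} → 590
  West (9, 7): covers {C, G} → 280
Maximum coverage at East: 590 visitors per season.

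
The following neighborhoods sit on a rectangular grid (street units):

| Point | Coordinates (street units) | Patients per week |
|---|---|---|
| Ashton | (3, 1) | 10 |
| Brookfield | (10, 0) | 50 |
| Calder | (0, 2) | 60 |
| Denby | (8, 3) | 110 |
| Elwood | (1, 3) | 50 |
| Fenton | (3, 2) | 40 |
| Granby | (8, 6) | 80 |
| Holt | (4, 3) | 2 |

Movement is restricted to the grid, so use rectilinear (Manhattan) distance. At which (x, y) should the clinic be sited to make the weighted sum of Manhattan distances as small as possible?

Manhattan distance separates: Σwᵢ(|x−xᵢ|+|y−yᵢ|) = Σwᵢ|x−xᵢ| + Σwᵢ|y−yᵢ|, so x and y are optimised independently as 1-D weighted medians.
Total weight W = 402; half = 201.
x-coordinate, sorted with cumulative weight:
  x=0 (Calder, w=60) cum 60
  x=1 (Elwood, w=50) cum 110
  x=3 (Ashton, w=10) cum 120
  x=3 (Fenton, w=40) cum 160
  x=4 (Holt, w=2) cum 162
  x=8 (Denby, w=110) cum 272  ← median
  x=8 (Granby, w=80) cum 352
  x=10 (Brookfield, w=50) cum 402
⇒ x* = 8
y-coordinate, sorted with cumulative weight:
  y=0 (Brookfield, w=50) cum 50
  y=1 (Ashton, w=10) cum 60
  y=2 (Calder, w=60) cum 120
  y=2 (Fenton, w=40) cum 160
  y=3 (Denby, w=110) cum 270  ← median
  y=3 (Elwood, w=50) cum 320
  y=3 (Holt, w=2) cum 322
  y=6 (Granby, w=80) cum 402
⇒ y* = 3

(8, 3)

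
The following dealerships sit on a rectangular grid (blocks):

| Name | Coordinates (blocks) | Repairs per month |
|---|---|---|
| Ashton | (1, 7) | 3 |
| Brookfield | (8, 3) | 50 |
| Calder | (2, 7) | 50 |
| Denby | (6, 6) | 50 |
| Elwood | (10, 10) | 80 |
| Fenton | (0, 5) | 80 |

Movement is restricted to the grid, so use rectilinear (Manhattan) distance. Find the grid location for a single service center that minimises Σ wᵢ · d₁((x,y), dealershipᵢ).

(6, 6)

Manhattan distance separates: Σwᵢ(|x−xᵢ|+|y−yᵢ|) = Σwᵢ|x−xᵢ| + Σwᵢ|y−yᵢ|, so x and y are optimised independently as 1-D weighted medians.
Total weight W = 313; half = 156.5.
x-coordinate, sorted with cumulative weight:
  x=0 (Fenton, w=80) cum 80
  x=1 (Ashton, w=3) cum 83
  x=2 (Calder, w=50) cum 133
  x=6 (Denby, w=50) cum 183  ← median
  x=8 (Brookfield, w=50) cum 233
  x=10 (Elwood, w=80) cum 313
⇒ x* = 6
y-coordinate, sorted with cumulative weight:
  y=3 (Brookfield, w=50) cum 50
  y=5 (Fenton, w=80) cum 130
  y=6 (Denby, w=50) cum 180  ← median
  y=7 (Ashton, w=3) cum 183
  y=7 (Calder, w=50) cum 233
  y=10 (Elwood, w=80) cum 313
⇒ y* = 6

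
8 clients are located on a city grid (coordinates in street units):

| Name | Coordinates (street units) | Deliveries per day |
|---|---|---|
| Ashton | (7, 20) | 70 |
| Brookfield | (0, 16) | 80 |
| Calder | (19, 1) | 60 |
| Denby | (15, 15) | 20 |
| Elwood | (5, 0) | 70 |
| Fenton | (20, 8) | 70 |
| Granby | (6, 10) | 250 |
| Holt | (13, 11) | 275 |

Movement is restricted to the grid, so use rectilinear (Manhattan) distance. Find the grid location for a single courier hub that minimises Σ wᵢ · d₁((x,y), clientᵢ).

(7, 10)

Manhattan distance separates: Σwᵢ(|x−xᵢ|+|y−yᵢ|) = Σwᵢ|x−xᵢ| + Σwᵢ|y−yᵢ|, so x and y are optimised independently as 1-D weighted medians.
Total weight W = 895; half = 447.5.
x-coordinate, sorted with cumulative weight:
  x=0 (Brookfield, w=80) cum 80
  x=5 (Elwood, w=70) cum 150
  x=6 (Granby, w=250) cum 400
  x=7 (Ashton, w=70) cum 470  ← median
  x=13 (Holt, w=275) cum 745
  x=15 (Denby, w=20) cum 765
  x=19 (Calder, w=60) cum 825
  x=20 (Fenton, w=70) cum 895
⇒ x* = 7
y-coordinate, sorted with cumulative weight:
  y=0 (Elwood, w=70) cum 70
  y=1 (Calder, w=60) cum 130
  y=8 (Fenton, w=70) cum 200
  y=10 (Granby, w=250) cum 450  ← median
  y=11 (Holt, w=275) cum 725
  y=15 (Denby, w=20) cum 745
  y=16 (Brookfield, w=80) cum 825
  y=20 (Ashton, w=70) cum 895
⇒ y* = 10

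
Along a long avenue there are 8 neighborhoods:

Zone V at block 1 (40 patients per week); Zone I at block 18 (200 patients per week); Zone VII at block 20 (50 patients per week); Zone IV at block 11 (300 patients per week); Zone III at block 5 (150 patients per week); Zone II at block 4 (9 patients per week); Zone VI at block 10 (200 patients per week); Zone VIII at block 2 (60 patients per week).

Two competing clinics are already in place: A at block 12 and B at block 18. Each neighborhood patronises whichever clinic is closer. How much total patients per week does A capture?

759

The indifferent point is the midpoint (12+18)/2 = 15; neighborhoods left of it (closer to A at 12) go to A, those right go to B.
  Zone V at 1 (w=40) → A
  Zone VIII at 2 (w=60) → A
  Zone II at 4 (w=9) → A
  Zone III at 5 (w=150) → A
  Zone VI at 10 (w=200) → A
  Zone IV at 11 (w=300) → A
  Zone I at 18 (w=200) → B
  Zone VII at 20 (w=50) → B
A captures 759; B captures 250.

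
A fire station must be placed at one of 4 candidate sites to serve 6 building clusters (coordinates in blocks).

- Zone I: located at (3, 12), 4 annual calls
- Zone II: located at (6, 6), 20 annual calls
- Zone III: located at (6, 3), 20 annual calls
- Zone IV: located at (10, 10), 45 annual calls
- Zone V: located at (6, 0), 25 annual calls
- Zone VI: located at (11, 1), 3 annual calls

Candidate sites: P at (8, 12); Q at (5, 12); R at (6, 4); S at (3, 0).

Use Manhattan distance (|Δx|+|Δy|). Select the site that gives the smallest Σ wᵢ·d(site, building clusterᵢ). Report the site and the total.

Total weighted distance at each candidate:
  P (8, 12): total = 972
  Q (5, 12): total = 1039
  R (6, 4): total = 678
  S (3, 0): total = 1215
Minimum is at R with total 678 blocks.

R, total 678 blocks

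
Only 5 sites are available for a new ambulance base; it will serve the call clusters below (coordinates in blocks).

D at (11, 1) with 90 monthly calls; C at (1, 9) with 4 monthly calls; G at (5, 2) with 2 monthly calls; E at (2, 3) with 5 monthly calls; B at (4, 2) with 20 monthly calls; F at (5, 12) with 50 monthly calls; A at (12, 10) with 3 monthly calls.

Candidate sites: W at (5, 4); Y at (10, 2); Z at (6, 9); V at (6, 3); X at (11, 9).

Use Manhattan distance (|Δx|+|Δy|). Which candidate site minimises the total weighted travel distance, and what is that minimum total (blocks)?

Y, total 1199 blocks

Total weighted distance at each candidate:
  W (5, 4): total = 1369
  Y (10, 2): total = 1199
  Z (6, 9): total = 1657
  V (6, 3): total = 1297
  X (11, 9): total = 1597
Minimum is at Y with total 1199 blocks.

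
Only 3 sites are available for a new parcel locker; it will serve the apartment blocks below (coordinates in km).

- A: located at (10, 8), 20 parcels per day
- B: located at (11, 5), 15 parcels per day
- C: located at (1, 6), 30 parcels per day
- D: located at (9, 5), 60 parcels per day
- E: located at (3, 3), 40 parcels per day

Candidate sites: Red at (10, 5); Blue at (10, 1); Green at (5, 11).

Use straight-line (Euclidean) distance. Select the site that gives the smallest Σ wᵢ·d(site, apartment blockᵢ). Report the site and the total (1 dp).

Total weighted distance at each candidate:
  Red (10, 5): total = 697.9
  Blue (10, 1): total = 1049.3
  Green (5, 11): total = 1198.5
Minimum is at Red with total 697.9 km.

Red, total 697.9 km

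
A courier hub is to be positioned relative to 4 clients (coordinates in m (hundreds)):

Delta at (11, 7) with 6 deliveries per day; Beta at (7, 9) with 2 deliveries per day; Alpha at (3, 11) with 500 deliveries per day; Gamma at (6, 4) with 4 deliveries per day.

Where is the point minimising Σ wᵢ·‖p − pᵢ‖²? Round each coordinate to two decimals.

(3.13, 10.89)

The minimiser of Σwᵢ‖p−pᵢ‖² is the weighted centroid p* = (Σwᵢpᵢ)/(Σwᵢ).
Σwᵢ = 512.
Σwᵢxᵢ = 6·11 + 2·7 + 500·3 + 4·6 = 1604.
Σwᵢyᵢ = 6·7 + 2·9 + 500·11 + 4·4 = 5576.
x* = 1604/512 = 3.13, y* = 5576/512 = 10.89.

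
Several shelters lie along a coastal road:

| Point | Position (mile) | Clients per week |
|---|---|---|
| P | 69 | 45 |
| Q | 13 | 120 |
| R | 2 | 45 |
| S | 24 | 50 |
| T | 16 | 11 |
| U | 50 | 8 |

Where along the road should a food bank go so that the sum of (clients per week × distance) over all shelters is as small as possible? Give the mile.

For a sum of weighted absolute distances on a line, the optimum is the weighted median (not the mean). Total weight W = 279; half-weight = 139.5.
Sort by position and accumulate weight:
  mile 2 (R, w=45) → cum 45
  mile 13 (Q, w=120) → cum 165  ≥ 139.5 → median here
  mile 16 (T, w=11) → cum 176
  mile 24 (S, w=50) → cum 226
  mile 50 (U, w=8) → cum 234
  mile 69 (P, w=45) → cum 279
Optimal location: mile 13.

x = 13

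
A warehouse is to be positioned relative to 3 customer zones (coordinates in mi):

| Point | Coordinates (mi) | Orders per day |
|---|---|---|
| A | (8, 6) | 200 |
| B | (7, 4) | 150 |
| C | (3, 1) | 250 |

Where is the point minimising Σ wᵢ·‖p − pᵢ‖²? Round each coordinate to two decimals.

(5.67, 3.42)

The minimiser of Σwᵢ‖p−pᵢ‖² is the weighted centroid p* = (Σwᵢpᵢ)/(Σwᵢ).
Σwᵢ = 600.
Σwᵢxᵢ = 200·8 + 150·7 + 250·3 = 3400.
Σwᵢyᵢ = 200·6 + 150·4 + 250·1 = 2050.
x* = 3400/600 = 5.67, y* = 2050/600 = 3.42.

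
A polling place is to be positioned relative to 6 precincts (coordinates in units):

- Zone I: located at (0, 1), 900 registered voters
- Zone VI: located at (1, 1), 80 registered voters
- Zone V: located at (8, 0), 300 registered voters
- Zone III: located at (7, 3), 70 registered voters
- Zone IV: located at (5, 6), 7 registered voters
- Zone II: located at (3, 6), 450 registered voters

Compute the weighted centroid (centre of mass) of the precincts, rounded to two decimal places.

The minimiser of Σwᵢ‖p−pᵢ‖² is the weighted centroid p* = (Σwᵢpᵢ)/(Σwᵢ).
Σwᵢ = 1807.
Σwᵢxᵢ = 900·0 + 80·1 + 300·8 + 70·7 + 7·5 + 450·3 = 4355.
Σwᵢyᵢ = 900·1 + 80·1 + 300·0 + 70·3 + 7·6 + 450·6 = 3932.
x* = 4355/1807 = 2.41, y* = 3932/1807 = 2.18.

(2.41, 2.18)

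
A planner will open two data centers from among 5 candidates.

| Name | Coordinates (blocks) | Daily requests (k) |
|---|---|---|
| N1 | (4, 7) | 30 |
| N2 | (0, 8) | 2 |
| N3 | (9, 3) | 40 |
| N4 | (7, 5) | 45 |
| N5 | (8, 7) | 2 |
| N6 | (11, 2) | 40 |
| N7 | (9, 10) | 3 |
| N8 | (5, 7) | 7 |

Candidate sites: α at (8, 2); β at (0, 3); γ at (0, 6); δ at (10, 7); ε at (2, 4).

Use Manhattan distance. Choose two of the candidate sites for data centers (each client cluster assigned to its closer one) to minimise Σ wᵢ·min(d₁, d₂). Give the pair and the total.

{α, γ}, total 613

Evaluate every pair (each demand assigned to the nearer of the two):
  {α, γ}: total = 613
  {α, ε}: total = 621
  {α, δ}: total = 633
  {α, β}: total = 723
  {γ, δ}: total = 870
  {δ, ε}: total = 878
  {β, δ}: total = 906
  {γ, ε}: total = 1283
  {β, ε}: total = 1289
  {β, γ}: total = 1453
Best pair: {α, γ} with total 613.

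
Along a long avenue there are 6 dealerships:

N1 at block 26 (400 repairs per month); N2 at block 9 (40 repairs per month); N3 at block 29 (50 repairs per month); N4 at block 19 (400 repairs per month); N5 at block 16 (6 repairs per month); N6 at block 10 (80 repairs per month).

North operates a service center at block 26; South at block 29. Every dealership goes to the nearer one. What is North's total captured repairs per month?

The indifferent point is the midpoint (26+29)/2 = 27.5; dealerships left of it (closer to North at 26) go to North, those right go to South.
  N2 at 9 (w=40) → North
  N6 at 10 (w=80) → North
  N5 at 16 (w=6) → North
  N4 at 19 (w=400) → North
  N1 at 26 (w=400) → North
  N3 at 29 (w=50) → South
North captures 926; South captures 50.

926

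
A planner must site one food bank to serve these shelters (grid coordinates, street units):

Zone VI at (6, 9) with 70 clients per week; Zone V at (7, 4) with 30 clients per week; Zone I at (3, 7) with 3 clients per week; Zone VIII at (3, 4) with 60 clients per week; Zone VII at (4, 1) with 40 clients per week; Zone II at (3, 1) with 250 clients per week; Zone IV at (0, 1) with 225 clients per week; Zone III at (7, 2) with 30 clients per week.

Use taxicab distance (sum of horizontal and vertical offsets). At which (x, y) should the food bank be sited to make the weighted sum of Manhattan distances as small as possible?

Manhattan distance separates: Σwᵢ(|x−xᵢ|+|y−yᵢ|) = Σwᵢ|x−xᵢ| + Σwᵢ|y−yᵢ|, so x and y are optimised independently as 1-D weighted medians.
Total weight W = 708; half = 354.
x-coordinate, sorted with cumulative weight:
  x=0 (Zone IV, w=225) cum 225
  x=3 (Zone I, w=3) cum 228
  x=3 (Zone VIII, w=60) cum 288
  x=3 (Zone II, w=250) cum 538  ← median
  x=4 (Zone VII, w=40) cum 578
  x=6 (Zone VI, w=70) cum 648
  x=7 (Zone V, w=30) cum 678
  x=7 (Zone III, w=30) cum 708
⇒ x* = 3
y-coordinate, sorted with cumulative weight:
  y=1 (Zone VII, w=40) cum 40
  y=1 (Zone II, w=250) cum 290
  y=1 (Zone IV, w=225) cum 515  ← median
  y=2 (Zone III, w=30) cum 545
  y=4 (Zone V, w=30) cum 575
  y=4 (Zone VIII, w=60) cum 635
  y=7 (Zone I, w=3) cum 638
  y=9 (Zone VI, w=70) cum 708
⇒ y* = 1

(3, 1)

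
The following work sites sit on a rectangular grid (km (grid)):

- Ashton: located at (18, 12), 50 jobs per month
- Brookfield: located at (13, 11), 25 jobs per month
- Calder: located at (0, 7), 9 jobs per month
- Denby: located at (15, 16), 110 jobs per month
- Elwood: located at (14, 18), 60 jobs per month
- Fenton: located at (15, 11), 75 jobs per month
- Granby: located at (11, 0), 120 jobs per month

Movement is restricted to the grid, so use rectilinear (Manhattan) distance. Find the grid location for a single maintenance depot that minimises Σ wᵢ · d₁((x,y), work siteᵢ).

Manhattan distance separates: Σwᵢ(|x−xᵢ|+|y−yᵢ|) = Σwᵢ|x−xᵢ| + Σwᵢ|y−yᵢ|, so x and y are optimised independently as 1-D weighted medians.
Total weight W = 449; half = 224.5.
x-coordinate, sorted with cumulative weight:
  x=0 (Calder, w=9) cum 9
  x=11 (Granby, w=120) cum 129
  x=13 (Brookfield, w=25) cum 154
  x=14 (Elwood, w=60) cum 214
  x=15 (Denby, w=110) cum 324  ← median
  x=15 (Fenton, w=75) cum 399
  x=18 (Ashton, w=50) cum 449
⇒ x* = 15
y-coordinate, sorted with cumulative weight:
  y=0 (Granby, w=120) cum 120
  y=7 (Calder, w=9) cum 129
  y=11 (Brookfield, w=25) cum 154
  y=11 (Fenton, w=75) cum 229  ← median
  y=12 (Ashton, w=50) cum 279
  y=16 (Denby, w=110) cum 389
  y=18 (Elwood, w=60) cum 449
⇒ y* = 11

(15, 11)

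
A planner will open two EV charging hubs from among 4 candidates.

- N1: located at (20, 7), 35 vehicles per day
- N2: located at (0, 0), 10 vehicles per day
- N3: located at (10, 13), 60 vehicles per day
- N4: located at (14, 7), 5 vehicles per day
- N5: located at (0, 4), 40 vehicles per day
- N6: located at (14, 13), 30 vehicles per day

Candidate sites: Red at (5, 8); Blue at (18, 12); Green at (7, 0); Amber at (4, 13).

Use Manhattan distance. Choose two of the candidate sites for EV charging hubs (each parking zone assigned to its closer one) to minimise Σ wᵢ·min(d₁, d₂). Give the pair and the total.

Evaluate every pair (each demand assigned to the nearer of the two):
  {Red, Blue}: total = 1470
  {Blue, Green}: total = 1490
  {Blue, Amber}: total = 1490
  {Red, Amber}: total = 1760
  {Green, Amber}: total = 1940
  {Red, Green}: total = 2060
Best pair: {Red, Blue} with total 1470.

{Red, Blue}, total 1470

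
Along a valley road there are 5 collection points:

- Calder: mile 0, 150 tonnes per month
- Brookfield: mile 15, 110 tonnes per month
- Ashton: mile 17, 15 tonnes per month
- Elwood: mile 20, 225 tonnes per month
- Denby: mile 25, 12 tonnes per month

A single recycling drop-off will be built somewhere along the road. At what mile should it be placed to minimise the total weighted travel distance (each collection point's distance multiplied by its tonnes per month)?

x = 15

For a sum of weighted absolute distances on a line, the optimum is the weighted median (not the mean). Total weight W = 512; half-weight = 256.
Sort by position and accumulate weight:
  mile 0 (Calder, w=150) → cum 150
  mile 15 (Brookfield, w=110) → cum 260  ≥ 256 → median here
  mile 17 (Ashton, w=15) → cum 275
  mile 20 (Elwood, w=225) → cum 500
  mile 25 (Denby, w=12) → cum 512
Optimal location: mile 15.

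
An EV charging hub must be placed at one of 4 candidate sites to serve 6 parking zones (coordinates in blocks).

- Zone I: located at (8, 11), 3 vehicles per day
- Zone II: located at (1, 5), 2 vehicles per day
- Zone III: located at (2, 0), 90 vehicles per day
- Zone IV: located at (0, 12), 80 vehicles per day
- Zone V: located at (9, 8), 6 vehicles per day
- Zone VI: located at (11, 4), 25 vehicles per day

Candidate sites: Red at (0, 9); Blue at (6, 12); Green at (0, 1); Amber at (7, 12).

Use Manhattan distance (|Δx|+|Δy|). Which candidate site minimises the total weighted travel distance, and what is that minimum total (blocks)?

Total weighted distance at each candidate:
  Red (0, 9): total = 1730
  Blue (6, 12): total = 2320
  Green (0, 1): total = 1660
  Amber (7, 12): total = 2458
Minimum is at Green with total 1660 blocks.

Green, total 1660 blocks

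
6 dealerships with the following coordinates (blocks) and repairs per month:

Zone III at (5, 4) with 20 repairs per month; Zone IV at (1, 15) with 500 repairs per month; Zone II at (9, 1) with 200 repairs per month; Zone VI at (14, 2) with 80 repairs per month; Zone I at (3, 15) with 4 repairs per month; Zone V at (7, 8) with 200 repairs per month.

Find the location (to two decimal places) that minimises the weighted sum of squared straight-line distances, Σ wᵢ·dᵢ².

The minimiser of Σwᵢ‖p−pᵢ‖² is the weighted centroid p* = (Σwᵢpᵢ)/(Σwᵢ).
Σwᵢ = 1004.
Σwᵢxᵢ = 20·5 + 500·1 + 200·9 + 80·14 + 4·3 + 200·7 = 4932.
Σwᵢyᵢ = 20·4 + 500·15 + 200·1 + 80·2 + 4·15 + 200·8 = 9600.
x* = 4932/1004 = 4.91, y* = 9600/1004 = 9.56.

(4.91, 9.56)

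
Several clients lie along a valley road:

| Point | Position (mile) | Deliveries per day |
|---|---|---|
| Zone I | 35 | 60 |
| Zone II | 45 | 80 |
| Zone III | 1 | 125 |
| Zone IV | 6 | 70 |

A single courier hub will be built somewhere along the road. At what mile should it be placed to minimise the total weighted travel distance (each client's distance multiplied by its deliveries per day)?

For a sum of weighted absolute distances on a line, the optimum is the weighted median (not the mean). Total weight W = 335; half-weight = 167.5.
Sort by position and accumulate weight:
  mile 1 (Zone III, w=125) → cum 125
  mile 6 (Zone IV, w=70) → cum 195  ≥ 167.5 → median here
  mile 35 (Zone I, w=60) → cum 255
  mile 45 (Zone II, w=80) → cum 335
Optimal location: mile 6.

x = 6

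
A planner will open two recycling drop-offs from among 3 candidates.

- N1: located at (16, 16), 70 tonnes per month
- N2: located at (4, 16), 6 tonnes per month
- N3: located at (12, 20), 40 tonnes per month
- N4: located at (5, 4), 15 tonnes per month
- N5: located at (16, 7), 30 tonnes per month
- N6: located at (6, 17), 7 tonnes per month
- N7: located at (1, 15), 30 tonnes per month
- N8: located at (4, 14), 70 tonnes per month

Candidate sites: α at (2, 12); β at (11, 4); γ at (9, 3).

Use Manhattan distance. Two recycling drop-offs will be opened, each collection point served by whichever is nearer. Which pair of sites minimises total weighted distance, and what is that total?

{α, β}, total 2699

Evaluate every pair (each demand assigned to the nearer of the two):
  {α, β}: total = 2699
  {α, γ}: total = 2884
  {β, γ}: total = 4132
Best pair: {α, β} with total 2699.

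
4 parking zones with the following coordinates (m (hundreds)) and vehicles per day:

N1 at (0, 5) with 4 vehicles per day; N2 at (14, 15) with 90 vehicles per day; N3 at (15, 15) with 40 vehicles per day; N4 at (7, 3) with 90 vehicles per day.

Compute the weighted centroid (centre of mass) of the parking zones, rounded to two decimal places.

The minimiser of Σwᵢ‖p−pᵢ‖² is the weighted centroid p* = (Σwᵢpᵢ)/(Σwᵢ).
Σwᵢ = 224.
Σwᵢxᵢ = 4·0 + 90·14 + 40·15 + 90·7 = 2490.
Σwᵢyᵢ = 4·5 + 90·15 + 40·15 + 90·3 = 2240.
x* = 2490/224 = 11.12, y* = 2240/224 = 10.00.

(11.12, 10.00)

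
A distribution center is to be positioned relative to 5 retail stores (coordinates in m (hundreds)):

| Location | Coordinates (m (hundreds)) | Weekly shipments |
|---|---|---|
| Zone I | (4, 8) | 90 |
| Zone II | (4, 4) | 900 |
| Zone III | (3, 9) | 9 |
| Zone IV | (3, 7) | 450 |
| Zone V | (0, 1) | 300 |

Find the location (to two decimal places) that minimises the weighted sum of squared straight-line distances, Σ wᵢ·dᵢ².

The minimiser of Σwᵢ‖p−pᵢ‖² is the weighted centroid p* = (Σwᵢpᵢ)/(Σwᵢ).
Σwᵢ = 1749.
Σwᵢxᵢ = 90·4 + 900·4 + 9·3 + 450·3 + 300·0 = 5337.
Σwᵢyᵢ = 90·8 + 900·4 + 9·9 + 450·7 + 300·1 = 7851.
x* = 5337/1749 = 3.05, y* = 7851/1749 = 4.49.

(3.05, 4.49)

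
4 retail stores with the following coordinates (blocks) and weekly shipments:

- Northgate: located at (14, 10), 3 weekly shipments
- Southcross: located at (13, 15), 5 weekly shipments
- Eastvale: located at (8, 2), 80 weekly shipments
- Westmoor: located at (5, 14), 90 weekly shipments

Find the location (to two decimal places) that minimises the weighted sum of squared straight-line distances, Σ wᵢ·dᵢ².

The minimiser of Σwᵢ‖p−pᵢ‖² is the weighted centroid p* = (Σwᵢpᵢ)/(Σwᵢ).
Σwᵢ = 178.
Σwᵢxᵢ = 3·14 + 5·13 + 80·8 + 90·5 = 1197.
Σwᵢyᵢ = 3·10 + 5·15 + 80·2 + 90·14 = 1525.
x* = 1197/178 = 6.72, y* = 1525/178 = 8.57.

(6.72, 8.57)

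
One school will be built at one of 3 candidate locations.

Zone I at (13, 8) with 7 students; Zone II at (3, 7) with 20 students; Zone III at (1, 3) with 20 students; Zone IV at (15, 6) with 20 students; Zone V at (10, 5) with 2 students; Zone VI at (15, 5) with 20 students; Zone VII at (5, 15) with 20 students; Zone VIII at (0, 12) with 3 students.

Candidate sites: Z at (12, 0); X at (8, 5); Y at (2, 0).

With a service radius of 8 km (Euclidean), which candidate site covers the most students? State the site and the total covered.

Coverage radius r = 8 km; a point is covered iff (Δx)²+(Δy)² ≤ 8² = 64.
  Z (12, 0): covers {Zone IV, Zone V, Zone VI} → 42
  X (8, 5): covers {Zone I, Zone II, Zone III, Zone IV, Zone V, Zone VI} → 89
  Y (2, 0): covers {Zone II, Zone III} → 40
Maximum coverage at X: 89 students.

X, covering 89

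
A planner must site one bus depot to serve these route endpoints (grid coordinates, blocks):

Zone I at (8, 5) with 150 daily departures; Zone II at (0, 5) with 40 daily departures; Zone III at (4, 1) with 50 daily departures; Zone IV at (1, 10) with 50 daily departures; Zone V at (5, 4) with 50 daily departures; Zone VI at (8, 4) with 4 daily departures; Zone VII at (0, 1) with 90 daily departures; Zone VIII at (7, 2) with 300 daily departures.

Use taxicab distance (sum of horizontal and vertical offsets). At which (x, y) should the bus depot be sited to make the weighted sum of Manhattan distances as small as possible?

(7, 2)

Manhattan distance separates: Σwᵢ(|x−xᵢ|+|y−yᵢ|) = Σwᵢ|x−xᵢ| + Σwᵢ|y−yᵢ|, so x and y are optimised independently as 1-D weighted medians.
Total weight W = 734; half = 367.
x-coordinate, sorted with cumulative weight:
  x=0 (Zone II, w=40) cum 40
  x=0 (Zone VII, w=90) cum 130
  x=1 (Zone IV, w=50) cum 180
  x=4 (Zone III, w=50) cum 230
  x=5 (Zone V, w=50) cum 280
  x=7 (Zone VIII, w=300) cum 580  ← median
  x=8 (Zone I, w=150) cum 730
  x=8 (Zone VI, w=4) cum 734
⇒ x* = 7
y-coordinate, sorted with cumulative weight:
  y=1 (Zone III, w=50) cum 50
  y=1 (Zone VII, w=90) cum 140
  y=2 (Zone VIII, w=300) cum 440  ← median
  y=4 (Zone V, w=50) cum 490
  y=4 (Zone VI, w=4) cum 494
  y=5 (Zone I, w=150) cum 644
  y=5 (Zone II, w=40) cum 684
  y=10 (Zone IV, w=50) cum 734
⇒ y* = 2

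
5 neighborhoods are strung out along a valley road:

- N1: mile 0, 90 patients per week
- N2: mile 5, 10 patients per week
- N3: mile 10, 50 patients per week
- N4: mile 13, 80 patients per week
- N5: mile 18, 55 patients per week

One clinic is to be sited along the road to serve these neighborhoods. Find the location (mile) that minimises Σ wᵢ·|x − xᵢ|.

For a sum of weighted absolute distances on a line, the optimum is the weighted median (not the mean). Total weight W = 285; half-weight = 142.5.
Sort by position and accumulate weight:
  mile 0 (N1, w=90) → cum 90
  mile 5 (N2, w=10) → cum 100
  mile 10 (N3, w=50) → cum 150  ≥ 142.5 → median here
  mile 13 (N4, w=80) → cum 230
  mile 18 (N5, w=55) → cum 285
Optimal location: mile 10.

x = 10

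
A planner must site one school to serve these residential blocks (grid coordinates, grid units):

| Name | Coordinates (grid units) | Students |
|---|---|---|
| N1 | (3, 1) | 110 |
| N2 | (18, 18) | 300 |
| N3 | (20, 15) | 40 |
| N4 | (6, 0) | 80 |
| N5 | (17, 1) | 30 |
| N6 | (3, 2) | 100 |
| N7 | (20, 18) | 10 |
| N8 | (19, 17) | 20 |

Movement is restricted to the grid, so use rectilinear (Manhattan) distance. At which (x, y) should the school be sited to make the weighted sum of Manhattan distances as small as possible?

(18, 15)

Manhattan distance separates: Σwᵢ(|x−xᵢ|+|y−yᵢ|) = Σwᵢ|x−xᵢ| + Σwᵢ|y−yᵢ|, so x and y are optimised independently as 1-D weighted medians.
Total weight W = 690; half = 345.
x-coordinate, sorted with cumulative weight:
  x=3 (N1, w=110) cum 110
  x=3 (N6, w=100) cum 210
  x=6 (N4, w=80) cum 290
  x=17 (N5, w=30) cum 320
  x=18 (N2, w=300) cum 620  ← median
  x=19 (N8, w=20) cum 640
  x=20 (N3, w=40) cum 680
  x=20 (N7, w=10) cum 690
⇒ x* = 18
y-coordinate, sorted with cumulative weight:
  y=0 (N4, w=80) cum 80
  y=1 (N1, w=110) cum 190
  y=1 (N5, w=30) cum 220
  y=2 (N6, w=100) cum 320
  y=15 (N3, w=40) cum 360  ← median
  y=17 (N8, w=20) cum 380
  y=18 (N2, w=300) cum 680
  y=18 (N7, w=10) cum 690
⇒ y* = 15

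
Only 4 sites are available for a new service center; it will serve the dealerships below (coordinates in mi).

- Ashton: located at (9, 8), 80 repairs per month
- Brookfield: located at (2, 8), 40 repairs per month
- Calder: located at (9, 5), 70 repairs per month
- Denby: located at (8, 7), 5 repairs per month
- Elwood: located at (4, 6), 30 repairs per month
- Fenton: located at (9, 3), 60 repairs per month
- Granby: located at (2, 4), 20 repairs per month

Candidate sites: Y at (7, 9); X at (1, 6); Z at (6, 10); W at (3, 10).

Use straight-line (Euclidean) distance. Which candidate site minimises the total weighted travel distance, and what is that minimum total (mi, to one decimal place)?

Y, total 1355.2 mi

Total weighted distance at each candidate:
  Y (7, 9): total = 1355.2
  X (1, 6): total = 1996.2
  Z (6, 10): total = 1628.9
  W (3, 10): total = 1969.8
Minimum is at Y with total 1355.2 mi.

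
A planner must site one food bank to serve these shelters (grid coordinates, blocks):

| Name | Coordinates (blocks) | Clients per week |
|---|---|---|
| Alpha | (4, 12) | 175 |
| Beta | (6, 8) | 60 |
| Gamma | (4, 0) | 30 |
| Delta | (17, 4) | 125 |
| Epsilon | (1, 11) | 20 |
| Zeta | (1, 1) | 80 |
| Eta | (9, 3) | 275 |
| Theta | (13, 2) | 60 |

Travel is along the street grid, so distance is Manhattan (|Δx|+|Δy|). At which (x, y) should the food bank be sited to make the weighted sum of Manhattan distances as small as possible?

(9, 3)

Manhattan distance separates: Σwᵢ(|x−xᵢ|+|y−yᵢ|) = Σwᵢ|x−xᵢ| + Σwᵢ|y−yᵢ|, so x and y are optimised independently as 1-D weighted medians.
Total weight W = 825; half = 412.5.
x-coordinate, sorted with cumulative weight:
  x=1 (Epsilon, w=20) cum 20
  x=1 (Zeta, w=80) cum 100
  x=4 (Alpha, w=175) cum 275
  x=4 (Gamma, w=30) cum 305
  x=6 (Beta, w=60) cum 365
  x=9 (Eta, w=275) cum 640  ← median
  x=13 (Theta, w=60) cum 700
  x=17 (Delta, w=125) cum 825
⇒ x* = 9
y-coordinate, sorted with cumulative weight:
  y=0 (Gamma, w=30) cum 30
  y=1 (Zeta, w=80) cum 110
  y=2 (Theta, w=60) cum 170
  y=3 (Eta, w=275) cum 445  ← median
  y=4 (Delta, w=125) cum 570
  y=8 (Beta, w=60) cum 630
  y=11 (Epsilon, w=20) cum 650
  y=12 (Alpha, w=175) cum 825
⇒ y* = 3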